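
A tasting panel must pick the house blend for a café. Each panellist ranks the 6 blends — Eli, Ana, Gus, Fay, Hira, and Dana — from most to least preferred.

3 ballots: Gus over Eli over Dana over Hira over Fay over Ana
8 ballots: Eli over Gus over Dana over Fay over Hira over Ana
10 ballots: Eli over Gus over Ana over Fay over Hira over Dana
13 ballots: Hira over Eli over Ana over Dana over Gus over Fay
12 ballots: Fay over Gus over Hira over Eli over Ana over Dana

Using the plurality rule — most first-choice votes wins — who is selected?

First-place vote totals:
  Eli: 18
  Ana: 0
  Gus: 3
  Fay: 12
  Hira: 13
  Dana: 0
Eli has the most first-place votes.

Eli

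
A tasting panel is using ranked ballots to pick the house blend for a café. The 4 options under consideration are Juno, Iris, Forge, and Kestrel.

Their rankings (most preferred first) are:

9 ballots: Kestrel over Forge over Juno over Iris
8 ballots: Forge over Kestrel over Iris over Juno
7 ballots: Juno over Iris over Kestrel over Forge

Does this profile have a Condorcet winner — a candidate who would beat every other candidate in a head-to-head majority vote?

Head-to-head results (24 voters total):
Juno vs Iris: Juno wins 16–8.
Juno vs Forge: Forge wins 17–7.
Juno vs Kestrel: Kestrel wins 17–7.
Iris vs Forge: Forge wins 17–7.
Iris vs Kestrel: Kestrel wins 17–7.
Forge vs Kestrel: Kestrel wins 16–8.
Kestrel beats each rival — Juno (17–7), Iris (17–7), Forge (16–8) — so Kestrel is the Condorcet winner.

Yes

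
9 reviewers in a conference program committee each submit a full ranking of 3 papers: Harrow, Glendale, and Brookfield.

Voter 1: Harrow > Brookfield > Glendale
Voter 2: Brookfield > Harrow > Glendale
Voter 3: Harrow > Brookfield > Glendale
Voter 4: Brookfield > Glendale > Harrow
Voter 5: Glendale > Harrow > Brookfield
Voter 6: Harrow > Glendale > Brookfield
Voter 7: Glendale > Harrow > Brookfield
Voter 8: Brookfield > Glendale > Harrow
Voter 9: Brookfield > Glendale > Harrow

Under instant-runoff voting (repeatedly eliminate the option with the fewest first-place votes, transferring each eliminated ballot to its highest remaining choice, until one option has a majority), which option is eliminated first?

Glendale

Round 1: Brookfield 4, Harrow 3, Glendale 2. Glendale has the fewest and is eliminated.
Round 2: Harrow 5, Brookfield 4. Harrow has a majority.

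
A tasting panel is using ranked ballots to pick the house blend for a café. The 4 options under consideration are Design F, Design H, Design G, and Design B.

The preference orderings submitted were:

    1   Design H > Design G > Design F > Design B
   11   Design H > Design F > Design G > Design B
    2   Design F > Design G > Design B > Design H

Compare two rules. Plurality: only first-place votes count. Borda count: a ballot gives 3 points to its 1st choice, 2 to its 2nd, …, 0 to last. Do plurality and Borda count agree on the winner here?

Yes

Plurality first-place counts: Design F 2, Design H 12, Design G 0, Design B 0 → Design H.
Borda totals: Design F 29, Design H 36, Design G 17, Design B 2 → Design H.
The two rules agree on Design H.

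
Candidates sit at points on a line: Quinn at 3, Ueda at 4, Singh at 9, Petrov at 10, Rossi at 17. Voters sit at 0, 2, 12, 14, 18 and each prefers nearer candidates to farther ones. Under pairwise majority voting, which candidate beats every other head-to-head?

Petrov

With single-peaked preferences on a line, the Condorcet winner is the candidate closest to the median voter.
The median voter (position 12) is closest to Petrov at 10.
Check: Petrov vs Singh — voters closer to Petrov: 3 of 5.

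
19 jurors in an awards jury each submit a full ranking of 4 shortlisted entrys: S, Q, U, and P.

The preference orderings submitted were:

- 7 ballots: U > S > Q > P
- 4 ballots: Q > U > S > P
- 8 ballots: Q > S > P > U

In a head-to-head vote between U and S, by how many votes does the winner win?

3

Ballots ranking U above S: 7+4 = 11.
Ballots ranking S above U: 8.
U wins 11–8, a margin of 3.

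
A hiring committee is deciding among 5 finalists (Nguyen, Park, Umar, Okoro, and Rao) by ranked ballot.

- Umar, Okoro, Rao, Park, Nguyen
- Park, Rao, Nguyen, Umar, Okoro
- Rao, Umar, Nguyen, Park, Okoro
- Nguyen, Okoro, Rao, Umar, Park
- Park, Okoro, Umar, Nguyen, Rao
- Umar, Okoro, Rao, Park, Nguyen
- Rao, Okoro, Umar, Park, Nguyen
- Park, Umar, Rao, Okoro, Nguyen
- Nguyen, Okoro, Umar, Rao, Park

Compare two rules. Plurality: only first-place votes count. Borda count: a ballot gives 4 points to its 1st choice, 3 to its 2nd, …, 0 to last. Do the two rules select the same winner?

No

Plurality first-place counts: Nguyen 2, Park 3, Umar 2, Okoro 0, Rao 2 → Park.
Borda totals: Nguyen 13, Park 16, Umar 22, Okoro 19, Rao 20 → Umar.
The two rules disagree: plurality picks Park, Borda picks Umar.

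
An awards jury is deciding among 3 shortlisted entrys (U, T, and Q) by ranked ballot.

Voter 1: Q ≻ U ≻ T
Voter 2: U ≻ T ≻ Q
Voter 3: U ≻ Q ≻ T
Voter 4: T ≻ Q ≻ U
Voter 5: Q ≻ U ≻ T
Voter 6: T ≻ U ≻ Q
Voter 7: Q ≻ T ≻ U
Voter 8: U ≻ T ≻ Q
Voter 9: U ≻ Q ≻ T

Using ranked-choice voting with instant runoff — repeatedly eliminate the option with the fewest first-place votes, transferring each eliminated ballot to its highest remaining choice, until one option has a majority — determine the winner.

Round 1: U 4, Q 3, T 2. T has the fewest and is eliminated.
Round 2: U 5, Q 4. U has a majority.

U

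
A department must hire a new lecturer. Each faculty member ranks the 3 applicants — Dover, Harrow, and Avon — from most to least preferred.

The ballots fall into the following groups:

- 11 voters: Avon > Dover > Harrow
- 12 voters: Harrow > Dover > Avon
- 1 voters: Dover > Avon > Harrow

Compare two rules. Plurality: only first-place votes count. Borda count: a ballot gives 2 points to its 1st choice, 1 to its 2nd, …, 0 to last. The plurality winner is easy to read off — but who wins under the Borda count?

Plurality first-place counts: Dover 1, Harrow 12, Avon 11 → Harrow.
Borda totals: Dover 25, Harrow 24, Avon 23 → Dover.

Dover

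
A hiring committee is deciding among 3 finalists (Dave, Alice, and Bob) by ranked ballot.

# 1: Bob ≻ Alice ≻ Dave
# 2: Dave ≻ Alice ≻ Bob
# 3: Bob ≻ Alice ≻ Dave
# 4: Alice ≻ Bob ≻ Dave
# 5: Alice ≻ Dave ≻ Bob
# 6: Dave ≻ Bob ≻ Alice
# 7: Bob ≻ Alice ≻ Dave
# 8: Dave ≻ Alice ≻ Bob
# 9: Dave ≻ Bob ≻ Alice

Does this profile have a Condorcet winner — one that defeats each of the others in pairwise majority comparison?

No

Head-to-head results (9 voters total):
Dave vs Alice: Alice wins 5–4.
Dave vs Bob: Dave wins 5–4.
Alice vs Bob: Bob wins 5–4.
No candidate beats all others: Dave beats Bob beats Alice beats Dave, a majority cycle.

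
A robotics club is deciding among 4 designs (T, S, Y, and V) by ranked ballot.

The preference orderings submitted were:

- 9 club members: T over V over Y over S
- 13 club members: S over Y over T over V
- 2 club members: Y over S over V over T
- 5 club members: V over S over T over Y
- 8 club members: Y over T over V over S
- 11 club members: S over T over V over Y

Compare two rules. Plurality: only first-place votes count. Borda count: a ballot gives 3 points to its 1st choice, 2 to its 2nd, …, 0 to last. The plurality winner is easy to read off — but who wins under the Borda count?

S

Plurality first-place counts: T 9, S 24, Y 10, V 5 → S.
Borda totals: T 83, S 86, Y 65, V 54 → S.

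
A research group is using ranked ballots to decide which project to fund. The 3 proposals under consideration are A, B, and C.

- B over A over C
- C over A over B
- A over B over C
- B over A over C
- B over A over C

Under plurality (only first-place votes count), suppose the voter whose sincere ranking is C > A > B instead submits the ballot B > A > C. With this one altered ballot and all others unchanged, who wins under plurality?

B

First-place totals with the altered ballot: A 1, B 4, C 0.
The winner is unchanged: still B.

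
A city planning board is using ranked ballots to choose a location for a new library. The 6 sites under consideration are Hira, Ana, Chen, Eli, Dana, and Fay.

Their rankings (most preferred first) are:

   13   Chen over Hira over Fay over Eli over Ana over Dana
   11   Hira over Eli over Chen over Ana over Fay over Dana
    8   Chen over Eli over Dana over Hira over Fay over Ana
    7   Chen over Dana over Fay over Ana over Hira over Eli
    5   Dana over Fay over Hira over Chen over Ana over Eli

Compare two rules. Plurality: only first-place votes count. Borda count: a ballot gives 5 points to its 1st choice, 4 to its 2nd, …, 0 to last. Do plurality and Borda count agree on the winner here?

Yes

Plurality first-place counts: Hira 11, Ana 0, Chen 28, Eli 0, Dana 5, Fay 0 → Chen.
Borda totals: Hira 145, Ana 54, Chen 183, Eli 102, Dana 77, Fay 99 → Chen.
The two rules agree on Chen.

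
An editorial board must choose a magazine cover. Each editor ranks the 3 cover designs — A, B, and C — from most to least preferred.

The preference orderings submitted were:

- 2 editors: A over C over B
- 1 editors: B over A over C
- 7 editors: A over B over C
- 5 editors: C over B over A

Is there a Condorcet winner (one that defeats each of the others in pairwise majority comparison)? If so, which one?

Head-to-head results (15 voters total):
A vs B: A wins 9–6.
A vs C: A wins 10–5.
B vs C: B wins 8–7.
A beats each rival — B (9–6), C (10–5) — so A is the Condorcet winner.

A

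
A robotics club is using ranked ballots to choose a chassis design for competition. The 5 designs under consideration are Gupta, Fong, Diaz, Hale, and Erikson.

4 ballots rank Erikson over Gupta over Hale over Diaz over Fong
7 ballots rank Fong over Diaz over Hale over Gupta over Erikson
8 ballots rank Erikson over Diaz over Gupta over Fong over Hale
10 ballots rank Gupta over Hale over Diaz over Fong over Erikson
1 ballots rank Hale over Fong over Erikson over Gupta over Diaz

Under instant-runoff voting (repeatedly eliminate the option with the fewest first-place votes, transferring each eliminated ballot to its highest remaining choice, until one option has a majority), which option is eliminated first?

Round 1: Erikson 12, Gupta 10, Fong 7, Hale 1, Diaz 0. Diaz has the fewest and is eliminated.
Round 2: Erikson 12, Gupta 10, Fong 7, Hale 1. Hale has the fewest and is eliminated.
Round 3: Erikson 12, Gupta 10, Fong 8. Fong has the fewest and is eliminated.
Round 4: Gupta 17, Erikson 13. Gupta has a majority.

Diaz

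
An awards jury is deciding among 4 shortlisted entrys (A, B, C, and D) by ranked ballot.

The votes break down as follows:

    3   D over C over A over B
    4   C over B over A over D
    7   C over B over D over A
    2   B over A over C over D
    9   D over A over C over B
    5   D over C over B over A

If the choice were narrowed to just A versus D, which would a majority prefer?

D

Ballots ranking A above D: 4+2 = 6.
Ballots ranking D above A: 3+7+9+5 = 24.
D wins the head-to-head, 24–6.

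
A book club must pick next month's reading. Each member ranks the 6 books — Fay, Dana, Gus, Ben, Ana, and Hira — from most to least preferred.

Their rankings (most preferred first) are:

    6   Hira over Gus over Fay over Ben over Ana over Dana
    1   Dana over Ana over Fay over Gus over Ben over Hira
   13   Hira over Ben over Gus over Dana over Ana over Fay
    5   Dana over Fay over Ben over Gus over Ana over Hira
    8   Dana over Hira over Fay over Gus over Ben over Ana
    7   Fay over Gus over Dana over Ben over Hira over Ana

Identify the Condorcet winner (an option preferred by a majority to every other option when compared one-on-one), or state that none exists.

Head-to-head results (40 voters total):
Fay vs Dana: Dana wins 27–13.
Fay vs Gus: Fay wins 21–19.
Fay vs Ben: Fay wins 27–13.
Fay vs Ana: Fay wins 26–14.
Fay vs Hira: Hira wins 27–13.
Dana vs Gus: Gus wins 26–14.
Dana vs Ben: Dana wins 21–19.
Dana vs Ana: Dana wins 34–6.
Dana vs Hira: Dana wins 21–19.
Gus vs Ben: Gus wins 22–18.
Gus vs Ana: Gus wins 39–1.
Gus vs Hira: Hira wins 27–13.
Ben vs Ana: Ben wins 39–1.
Ben vs Hira: Hira wins 27–13.
Ana vs Hira: Hira wins 34–6.
No candidate beats all others: Fay beats Gus beats Dana beats Fay, a majority cycle.

There is no Condorcet winner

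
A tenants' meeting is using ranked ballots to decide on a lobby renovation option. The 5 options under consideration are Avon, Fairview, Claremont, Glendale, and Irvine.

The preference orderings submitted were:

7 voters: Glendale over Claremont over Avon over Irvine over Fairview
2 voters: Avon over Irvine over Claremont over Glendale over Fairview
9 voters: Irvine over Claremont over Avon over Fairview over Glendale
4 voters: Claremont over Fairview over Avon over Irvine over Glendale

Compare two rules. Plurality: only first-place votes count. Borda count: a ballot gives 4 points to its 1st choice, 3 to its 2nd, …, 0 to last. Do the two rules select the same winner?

No

Plurality first-place counts: Avon 2, Fairview 0, Claremont 4, Glendale 7, Irvine 9 → Irvine.
Borda totals: Avon 48, Fairview 21, Claremont 68, Glendale 30, Irvine 53 → Claremont.
The two rules disagree: plurality picks Irvine, Borda picks Claremont.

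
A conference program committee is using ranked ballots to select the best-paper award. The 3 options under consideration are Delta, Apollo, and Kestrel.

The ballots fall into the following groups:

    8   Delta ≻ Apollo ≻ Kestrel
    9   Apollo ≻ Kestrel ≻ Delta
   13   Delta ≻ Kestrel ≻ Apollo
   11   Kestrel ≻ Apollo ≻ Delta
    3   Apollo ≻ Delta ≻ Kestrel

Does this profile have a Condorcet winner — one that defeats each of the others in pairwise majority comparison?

No

Head-to-head results (44 voters total):
Delta vs Apollo: Apollo wins 23–21.
Delta vs Kestrel: Delta wins 24–20.
Apollo vs Kestrel: Kestrel wins 24–20.
No candidate beats all others: Delta beats Kestrel beats Apollo beats Delta, a majority cycle.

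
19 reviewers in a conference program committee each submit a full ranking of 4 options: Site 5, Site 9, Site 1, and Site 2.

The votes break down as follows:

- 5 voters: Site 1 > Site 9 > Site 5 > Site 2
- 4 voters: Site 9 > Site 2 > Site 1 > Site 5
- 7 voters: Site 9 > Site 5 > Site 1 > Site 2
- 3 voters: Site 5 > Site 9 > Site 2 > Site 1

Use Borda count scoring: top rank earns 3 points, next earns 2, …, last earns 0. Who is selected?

Site 9

Borda scores:
  Site 5: 5·1 + 4·0 + 7·2 + 3·3 = 28
  Site 9: 5·2 + 4·3 + 7·3 + 3·2 = 49
  Site 1: 5·3 + 4·1 + 7·1 + 3·0 = 26
  Site 2: 5·0 + 4·2 + 7·0 + 3·1 = 11
Site 9 has the highest total.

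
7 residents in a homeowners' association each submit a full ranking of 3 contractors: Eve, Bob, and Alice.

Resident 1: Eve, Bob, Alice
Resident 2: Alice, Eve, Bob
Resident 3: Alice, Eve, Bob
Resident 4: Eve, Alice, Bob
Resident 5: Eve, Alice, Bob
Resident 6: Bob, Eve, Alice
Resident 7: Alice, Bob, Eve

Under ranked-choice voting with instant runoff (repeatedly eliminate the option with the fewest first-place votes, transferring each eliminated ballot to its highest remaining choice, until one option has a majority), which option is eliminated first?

Bob

Round 1: Eve 3, Alice 3, Bob 1. Bob has the fewest and is eliminated.
Round 2: Eve 4, Alice 3. Eve has a majority.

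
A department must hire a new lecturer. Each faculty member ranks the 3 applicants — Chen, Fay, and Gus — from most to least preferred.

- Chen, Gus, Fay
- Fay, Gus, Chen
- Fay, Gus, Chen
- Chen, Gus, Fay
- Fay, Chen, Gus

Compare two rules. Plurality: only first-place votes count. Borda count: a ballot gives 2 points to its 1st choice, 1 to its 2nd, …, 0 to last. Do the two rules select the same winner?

Plurality first-place counts: Chen 2, Fay 3, Gus 0 → Fay.
Borda totals: Chen 5, Fay 6, Gus 4 → Fay.
The two rules agree on Fay.

Yes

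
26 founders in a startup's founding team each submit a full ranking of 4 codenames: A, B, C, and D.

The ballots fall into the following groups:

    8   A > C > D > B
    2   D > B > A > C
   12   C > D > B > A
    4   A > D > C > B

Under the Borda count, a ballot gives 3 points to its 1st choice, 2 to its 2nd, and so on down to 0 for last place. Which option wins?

Borda scores:
  A: 8·3 + 2·1 + 12·0 + 4·3 = 38
  B: 8·0 + 2·2 + 12·1 + 4·0 = 16
  C: 8·2 + 2·0 + 12·3 + 4·1 = 56
  D: 8·1 + 2·3 + 12·2 + 4·2 = 46
C has the highest total.

C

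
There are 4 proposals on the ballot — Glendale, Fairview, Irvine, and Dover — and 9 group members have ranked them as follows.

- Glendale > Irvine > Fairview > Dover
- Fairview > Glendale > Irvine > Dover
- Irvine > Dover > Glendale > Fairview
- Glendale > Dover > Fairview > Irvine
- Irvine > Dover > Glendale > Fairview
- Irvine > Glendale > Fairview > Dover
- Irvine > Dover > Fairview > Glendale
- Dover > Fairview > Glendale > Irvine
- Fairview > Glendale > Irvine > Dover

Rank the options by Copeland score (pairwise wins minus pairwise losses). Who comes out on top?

Pairwise results:
  Glendale vs Fairview: Glendale wins 5–4.
  Glendale vs Irvine: Glendale wins 5–4.
  Glendale vs Dover: Glendale wins 5–4.
  Fairview vs Irvine: Irvine wins 5–4.
  Fairview vs Dover: Dover wins 5–4.
  Irvine vs Dover: Irvine wins 7–2.
Copeland scores (wins − losses):
  Glendale: 3 − 0 = 3
  Fairview: 0 − 3 = -3
  Irvine: 2 − 1 = 1
  Dover: 1 − 2 = -1
Glendale has the best Copeland score.

Glendale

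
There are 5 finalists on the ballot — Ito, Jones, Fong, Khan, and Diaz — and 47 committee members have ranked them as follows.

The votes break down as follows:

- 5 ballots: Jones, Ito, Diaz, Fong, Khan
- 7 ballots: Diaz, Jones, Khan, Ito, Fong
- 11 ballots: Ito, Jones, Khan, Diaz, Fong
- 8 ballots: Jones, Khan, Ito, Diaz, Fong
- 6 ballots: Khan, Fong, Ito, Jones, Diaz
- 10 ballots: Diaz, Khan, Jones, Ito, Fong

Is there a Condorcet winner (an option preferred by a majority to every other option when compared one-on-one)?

Head-to-head results (47 voters total):
Ito vs Jones: Jones wins 30–17.
Ito vs Fong: Ito wins 41–6.
Ito vs Khan: Khan wins 31–16.
Ito vs Diaz: Ito wins 30–17.
Jones vs Fong: Jones wins 41–6.
Jones vs Khan: Jones wins 31–16.
Jones vs Diaz: Jones wins 30–17.
Fong vs Khan: Khan wins 42–5.
Fong vs Diaz: Diaz wins 41–6.
Khan vs Diaz: Khan wins 25–22.
Jones beats each rival — Ito (30–17), Fong (41–6), Khan (31–16), Diaz (30–17) — so Jones is the Condorcet winner.

Yes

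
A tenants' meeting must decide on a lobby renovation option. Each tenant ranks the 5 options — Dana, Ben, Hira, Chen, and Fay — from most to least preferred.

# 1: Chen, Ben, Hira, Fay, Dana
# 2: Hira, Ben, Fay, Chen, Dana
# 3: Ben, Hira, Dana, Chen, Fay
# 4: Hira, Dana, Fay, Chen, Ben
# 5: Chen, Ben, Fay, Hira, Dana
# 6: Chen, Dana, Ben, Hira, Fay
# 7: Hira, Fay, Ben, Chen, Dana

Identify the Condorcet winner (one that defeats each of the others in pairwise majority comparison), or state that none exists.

No Condorcet winner

Head-to-head results (7 voters total):
Dana vs Ben: Ben wins 5–2.
Dana vs Hira: Hira wins 6–1.
Dana vs Chen: Chen wins 5–2.
Dana vs Fay: Fay wins 4–3.
Ben vs Hira: Ben wins 4–3.
Ben vs Chen: Chen wins 4–3.
Ben vs Fay: Ben wins 5–2.
Hira vs Chen: Hira wins 4–3.
Hira vs Fay: Hira wins 6–1.
Chen vs Fay: Chen wins 4–3.
No candidate beats all others: Ben beats Hira beats Chen beats Ben, a majority cycle.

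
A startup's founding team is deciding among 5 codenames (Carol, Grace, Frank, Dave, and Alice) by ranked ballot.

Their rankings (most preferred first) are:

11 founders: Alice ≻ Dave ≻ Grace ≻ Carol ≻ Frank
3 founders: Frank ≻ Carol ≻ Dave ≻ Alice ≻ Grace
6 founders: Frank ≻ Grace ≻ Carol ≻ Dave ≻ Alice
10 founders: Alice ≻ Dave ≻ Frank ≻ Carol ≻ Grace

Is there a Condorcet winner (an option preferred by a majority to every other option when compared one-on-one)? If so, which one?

Alice

Head-to-head results (30 voters total):
Carol vs Grace: Grace wins 17–13.
Carol vs Frank: Frank wins 19–11.
Carol vs Dave: Dave wins 21–9.
Carol vs Alice: Alice wins 21–9.
Grace vs Frank: Frank wins 19–11.
Grace vs Dave: Dave wins 24–6.
Grace vs Alice: Alice wins 24–6.
Frank vs Dave: Dave wins 21–9.
Frank vs Alice: Alice wins 21–9.
Dave vs Alice: Alice wins 21–9.
Alice beats each rival — Carol (21–9), Grace (24–6), Frank (21–9), Dave (21–9) — so Alice is the Condorcet winner.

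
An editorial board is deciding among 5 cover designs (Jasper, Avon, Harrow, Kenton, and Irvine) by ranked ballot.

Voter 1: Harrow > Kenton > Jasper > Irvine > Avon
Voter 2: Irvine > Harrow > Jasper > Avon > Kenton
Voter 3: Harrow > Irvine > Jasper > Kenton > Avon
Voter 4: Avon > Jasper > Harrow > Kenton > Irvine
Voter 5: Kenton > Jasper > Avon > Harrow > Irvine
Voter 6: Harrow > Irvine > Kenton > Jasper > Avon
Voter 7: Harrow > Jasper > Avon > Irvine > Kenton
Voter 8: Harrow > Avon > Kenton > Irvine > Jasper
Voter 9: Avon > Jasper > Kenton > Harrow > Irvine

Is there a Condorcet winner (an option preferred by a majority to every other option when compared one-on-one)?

Yes

Head-to-head results (9 voters total):
Jasper vs Avon: Jasper wins 6–3.
Jasper vs Harrow: Harrow wins 6–3.
Jasper vs Kenton: Jasper wins 5–4.
Jasper vs Irvine: Jasper wins 5–4.
Avon vs Harrow: Harrow wins 6–3.
Avon vs Kenton: Avon wins 5–4.
Avon vs Irvine: Avon wins 5–4.
Harrow vs Kenton: Harrow wins 7–2.
Harrow vs Irvine: Harrow wins 8–1.
Kenton vs Irvine: Kenton wins 5–4.
Harrow beats each rival — Jasper (6–3), Avon (6–3), Kenton (7–2), Irvine (8–1) — so Harrow is the Condorcet winner.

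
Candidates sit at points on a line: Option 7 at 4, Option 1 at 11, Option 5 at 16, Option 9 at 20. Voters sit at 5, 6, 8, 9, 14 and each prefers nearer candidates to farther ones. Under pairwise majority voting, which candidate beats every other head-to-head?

Option 1

With single-peaked preferences on a line, the Condorcet winner is the candidate closest to the median voter.
The median voter (position 8) is closest to Option 1 at 11.
Check: Option 1 vs Option 5 — voters closer to Option 1: 4 of 5.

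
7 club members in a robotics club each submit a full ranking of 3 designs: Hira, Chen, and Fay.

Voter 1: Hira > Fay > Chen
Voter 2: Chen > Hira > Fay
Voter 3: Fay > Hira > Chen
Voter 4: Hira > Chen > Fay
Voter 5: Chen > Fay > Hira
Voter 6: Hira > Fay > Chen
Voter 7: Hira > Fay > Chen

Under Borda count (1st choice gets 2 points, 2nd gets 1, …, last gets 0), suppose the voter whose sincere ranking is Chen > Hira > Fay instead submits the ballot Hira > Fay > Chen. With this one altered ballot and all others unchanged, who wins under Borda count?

Hira

Borda totals with the altered ballot: Hira 11, Chen 3, Fay 7.
The winner is unchanged: still Hira.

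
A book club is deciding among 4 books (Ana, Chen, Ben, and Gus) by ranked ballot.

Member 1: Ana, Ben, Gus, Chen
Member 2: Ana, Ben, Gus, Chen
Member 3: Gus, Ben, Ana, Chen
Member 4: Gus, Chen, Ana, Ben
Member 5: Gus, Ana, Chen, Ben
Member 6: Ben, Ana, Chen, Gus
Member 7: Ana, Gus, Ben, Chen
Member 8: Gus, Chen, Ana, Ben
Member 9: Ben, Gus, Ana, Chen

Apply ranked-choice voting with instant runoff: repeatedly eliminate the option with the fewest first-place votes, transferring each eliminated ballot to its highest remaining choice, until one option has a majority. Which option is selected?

Round 1: Gus 4, Ana 3, Ben 2, Chen 0. Chen has the fewest and is eliminated.
Round 2: Gus 4, Ana 3, Ben 2. Ben has the fewest and is eliminated.
Round 3: Gus 5, Ana 4. Gus has a majority.

Gus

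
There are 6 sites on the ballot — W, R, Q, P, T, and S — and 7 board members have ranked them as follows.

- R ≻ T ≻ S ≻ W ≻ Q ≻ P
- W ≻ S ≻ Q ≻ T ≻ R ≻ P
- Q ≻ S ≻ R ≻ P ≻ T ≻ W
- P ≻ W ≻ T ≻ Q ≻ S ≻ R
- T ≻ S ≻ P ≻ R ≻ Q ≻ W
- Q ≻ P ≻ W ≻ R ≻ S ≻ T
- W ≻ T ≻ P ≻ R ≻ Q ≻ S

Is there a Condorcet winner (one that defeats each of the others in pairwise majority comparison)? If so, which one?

Head-to-head results (7 voters total):
W vs R: W wins 4–3.
W vs Q: W wins 4–3.
W vs P: P wins 4–3.
W vs T: W wins 4–3.
W vs S: W wins 4–3.
R vs Q: Q wins 4–3.
R vs P: P wins 4–3.
R vs T: T wins 4–3.
R vs S: S wins 4–3.
Q vs P: Q wins 4–3.
Q vs T: T wins 4–3.
Q vs S: Q wins 4–3.
P vs T: T wins 4–3.
P vs S: S wins 4–3.
T vs S: T wins 4–3.
No candidate beats all others: W beats Q beats P beats W, a majority cycle.

None — there is no Condorcet winner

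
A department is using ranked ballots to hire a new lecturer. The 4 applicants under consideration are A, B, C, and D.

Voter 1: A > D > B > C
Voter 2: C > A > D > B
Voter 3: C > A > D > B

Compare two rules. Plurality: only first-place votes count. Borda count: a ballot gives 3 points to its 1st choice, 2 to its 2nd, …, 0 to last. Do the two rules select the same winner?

No

Plurality first-place counts: A 1, B 0, C 2, D 0 → C.
Borda totals: A 7, B 1, C 6, D 4 → A.
The two rules disagree: plurality picks C, Borda picks A.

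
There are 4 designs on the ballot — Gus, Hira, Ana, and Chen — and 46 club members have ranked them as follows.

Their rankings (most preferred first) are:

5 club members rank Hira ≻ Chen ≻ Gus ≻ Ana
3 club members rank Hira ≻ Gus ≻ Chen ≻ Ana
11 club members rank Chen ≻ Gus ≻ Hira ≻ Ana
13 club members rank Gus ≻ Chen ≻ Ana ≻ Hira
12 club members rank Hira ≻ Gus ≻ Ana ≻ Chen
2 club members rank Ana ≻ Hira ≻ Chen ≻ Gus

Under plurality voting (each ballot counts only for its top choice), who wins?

First-place vote totals:
  Gus: 13
  Hira: 20
  Ana: 2
  Chen: 11
Hira has the most first-place votes.

Hira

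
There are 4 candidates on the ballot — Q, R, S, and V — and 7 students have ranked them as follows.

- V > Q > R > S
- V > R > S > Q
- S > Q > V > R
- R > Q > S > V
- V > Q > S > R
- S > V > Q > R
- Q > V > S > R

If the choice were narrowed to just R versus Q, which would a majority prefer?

Ballots ranking R above Q: 2.
Ballots ranking Q above R: 5.
Q wins the head-to-head, 5–2.

Q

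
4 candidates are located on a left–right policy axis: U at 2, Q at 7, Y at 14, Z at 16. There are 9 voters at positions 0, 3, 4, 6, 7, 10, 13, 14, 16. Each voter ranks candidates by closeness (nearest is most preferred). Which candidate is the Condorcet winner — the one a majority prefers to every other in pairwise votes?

With single-peaked preferences on a line, the Condorcet winner is the candidate closest to the median voter.
The median voter (position 7) is closest to Q at 7.
Check: Q vs Y — voters closer to Q: 6 of 9.

Q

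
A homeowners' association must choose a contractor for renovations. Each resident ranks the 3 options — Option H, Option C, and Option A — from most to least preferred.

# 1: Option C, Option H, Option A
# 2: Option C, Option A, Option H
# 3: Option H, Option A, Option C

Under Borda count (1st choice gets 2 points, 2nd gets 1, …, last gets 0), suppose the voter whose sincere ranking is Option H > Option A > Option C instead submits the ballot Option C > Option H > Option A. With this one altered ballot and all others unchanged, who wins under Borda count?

Borda totals with the altered ballot: Option H 2, Option C 6, Option A 1.
The winner is unchanged: still Option C.

Option C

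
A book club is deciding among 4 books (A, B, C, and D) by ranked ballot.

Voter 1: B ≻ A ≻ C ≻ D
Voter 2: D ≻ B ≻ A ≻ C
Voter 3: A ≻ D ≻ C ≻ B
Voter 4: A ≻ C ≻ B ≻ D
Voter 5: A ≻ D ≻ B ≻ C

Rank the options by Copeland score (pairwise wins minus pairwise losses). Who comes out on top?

A

Pairwise results:
  A vs B: A wins 3–2.
  A vs C: A wins 5–0.
  A vs D: A wins 4–1.
  B vs C: B wins 3–2.
  B vs D: D wins 3–2.
  C vs D: D wins 3–2.
Copeland scores (wins − losses):
  A: 3 − 0 = 3
  B: 1 − 2 = -1
  C: 0 − 3 = -3
  D: 2 − 1 = 1
A has the best Copeland score.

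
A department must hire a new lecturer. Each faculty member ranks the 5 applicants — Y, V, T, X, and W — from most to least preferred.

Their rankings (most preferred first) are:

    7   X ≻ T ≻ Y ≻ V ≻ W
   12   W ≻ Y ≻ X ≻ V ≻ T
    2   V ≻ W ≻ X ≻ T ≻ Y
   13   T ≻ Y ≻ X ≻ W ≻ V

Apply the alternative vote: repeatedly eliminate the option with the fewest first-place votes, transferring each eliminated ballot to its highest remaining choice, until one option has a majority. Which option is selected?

Round 1: T 13, W 12, X 7, V 2, Y 0. Y has the fewest and is eliminated.
Round 2: T 13, W 12, X 7, V 2. V has the fewest and is eliminated.
Round 3: W 14, T 13, X 7. X has the fewest and is eliminated.
Round 4: T 20, W 14. T has a majority.

T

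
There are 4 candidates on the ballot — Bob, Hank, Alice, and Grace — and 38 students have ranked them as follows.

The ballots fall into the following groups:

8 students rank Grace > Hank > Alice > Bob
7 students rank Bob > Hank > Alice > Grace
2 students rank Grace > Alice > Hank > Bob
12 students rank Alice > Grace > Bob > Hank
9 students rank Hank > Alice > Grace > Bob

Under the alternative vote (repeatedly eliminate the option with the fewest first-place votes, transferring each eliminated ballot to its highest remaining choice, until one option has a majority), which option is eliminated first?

Bob

Round 1: Alice 12, Grace 10, Hank 9, Bob 7. Bob has the fewest and is eliminated.
Round 2: Hank 16, Alice 12, Grace 10. Grace has the fewest and is eliminated.
Round 3: Hank 24, Alice 14. Hank has a majority.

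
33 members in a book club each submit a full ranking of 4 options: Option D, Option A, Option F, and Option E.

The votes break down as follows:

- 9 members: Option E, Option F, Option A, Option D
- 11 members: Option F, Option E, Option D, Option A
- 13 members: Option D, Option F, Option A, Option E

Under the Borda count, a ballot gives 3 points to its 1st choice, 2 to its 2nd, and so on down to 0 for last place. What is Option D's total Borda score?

Borda scores:
  Option D: 9·0 + 11·1 + 13·3 = 50
  Option A: 9·1 + 11·0 + 13·1 = 22
  Option F: 9·2 + 11·3 + 13·2 = 77
  Option E: 9·3 + 11·2 + 13·0 = 49

50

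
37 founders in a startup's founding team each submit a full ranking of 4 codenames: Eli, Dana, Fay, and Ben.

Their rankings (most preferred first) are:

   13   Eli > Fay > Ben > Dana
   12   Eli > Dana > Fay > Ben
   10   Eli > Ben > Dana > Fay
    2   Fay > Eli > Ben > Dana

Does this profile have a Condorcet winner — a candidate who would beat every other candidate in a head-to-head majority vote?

Head-to-head results (37 voters total):
Eli vs Dana: Eli wins 37–0.
Eli vs Fay: Eli wins 35–2.
Eli vs Ben: Eli wins 37–0.
Dana vs Fay: Dana wins 22–15.
Dana vs Ben: Ben wins 25–12.
Fay vs Ben: Fay wins 27–10.
Eli beats each rival — Dana (37–0), Fay (35–2), Ben (37–0) — so Eli is the Condorcet winner.

Yes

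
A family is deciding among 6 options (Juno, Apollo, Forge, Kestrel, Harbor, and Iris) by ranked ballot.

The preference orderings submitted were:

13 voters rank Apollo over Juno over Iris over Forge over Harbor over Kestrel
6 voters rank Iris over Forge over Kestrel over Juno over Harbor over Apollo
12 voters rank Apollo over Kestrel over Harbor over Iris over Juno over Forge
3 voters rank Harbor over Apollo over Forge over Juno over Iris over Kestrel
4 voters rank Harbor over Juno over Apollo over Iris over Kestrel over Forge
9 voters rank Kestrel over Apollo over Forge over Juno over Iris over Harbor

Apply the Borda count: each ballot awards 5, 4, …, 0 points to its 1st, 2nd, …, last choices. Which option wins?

Borda scores:
  Juno: 13·4 + 6·2 + 12·1 + 3·2 + 4·4 + 9·2 = 116
  Apollo: 13·5 + 6·0 + 12·5 + 3·4 + 4·3 + 9·4 = 185
  Forge: 13·2 + 6·4 + 12·0 + 3·3 + 4·0 + 9·3 = 86
  Kestrel: 13·0 + 6·3 + 12·4 + 3·0 + 4·1 + 9·5 = 115
  Harbor: 13·1 + 6·1 + 12·3 + 3·5 + 4·5 + 9·0 = 90
  Iris: 13·3 + 6·5 + 12·2 + 3·1 + 4·2 + 9·1 = 113
Apollo has the highest total.

Apollo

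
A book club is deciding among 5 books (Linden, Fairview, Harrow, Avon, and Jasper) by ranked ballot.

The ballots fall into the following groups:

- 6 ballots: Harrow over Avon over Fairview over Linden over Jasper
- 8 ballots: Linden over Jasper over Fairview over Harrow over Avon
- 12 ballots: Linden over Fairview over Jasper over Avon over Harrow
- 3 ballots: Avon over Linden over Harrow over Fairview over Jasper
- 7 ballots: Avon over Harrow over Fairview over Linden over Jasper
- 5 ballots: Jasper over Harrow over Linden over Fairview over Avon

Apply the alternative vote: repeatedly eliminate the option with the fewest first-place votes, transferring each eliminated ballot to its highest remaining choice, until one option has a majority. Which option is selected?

Round 1: Linden 20, Avon 10, Harrow 6, Jasper 5, Fairview 0. Fairview has the fewest and is eliminated.
Round 2: Linden 20, Avon 10, Harrow 6, Jasper 5. Jasper has the fewest and is eliminated.
Round 3: Linden 20, Harrow 11, Avon 10. Avon has the fewest and is eliminated.
Round 4: Linden 23, Harrow 18. Linden has a majority.

Linden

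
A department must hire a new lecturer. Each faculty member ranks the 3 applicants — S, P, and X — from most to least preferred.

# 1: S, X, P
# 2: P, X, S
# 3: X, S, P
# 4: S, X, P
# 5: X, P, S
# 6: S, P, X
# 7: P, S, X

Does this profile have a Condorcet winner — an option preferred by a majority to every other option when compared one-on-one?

Head-to-head results (7 voters total):
S vs P: S wins 4–3.
S vs X: S wins 4–3.
P vs X: X wins 4–3.
S beats each rival — P (4–3), X (4–3) — so S is the Condorcet winner.

Yes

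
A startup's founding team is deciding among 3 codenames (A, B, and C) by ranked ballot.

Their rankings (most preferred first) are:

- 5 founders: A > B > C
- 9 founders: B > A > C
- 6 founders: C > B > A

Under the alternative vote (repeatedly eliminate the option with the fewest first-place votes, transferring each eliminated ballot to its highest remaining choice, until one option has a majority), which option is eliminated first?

Round 1: B 9, C 6, A 5. A has the fewest and is eliminated.
Round 2: B 14, C 6. B has a majority.

A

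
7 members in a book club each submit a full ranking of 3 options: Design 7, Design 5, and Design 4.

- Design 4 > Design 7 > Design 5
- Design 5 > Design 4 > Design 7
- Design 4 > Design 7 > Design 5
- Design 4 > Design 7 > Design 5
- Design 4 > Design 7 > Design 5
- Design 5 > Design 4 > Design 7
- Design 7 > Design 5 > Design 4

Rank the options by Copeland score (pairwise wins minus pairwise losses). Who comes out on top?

Design 4

Pairwise results:
  Design 7 vs Design 5: Design 7 wins 5–2.
  Design 7 vs Design 4: Design 4 wins 6–1.
  Design 5 vs Design 4: Design 4 wins 4–3.
Copeland scores (wins − losses):
  Design 7: 1 − 1 = 0
  Design 5: 0 − 2 = -2
  Design 4: 2 − 0 = 2
Design 4 has the best Copeland score.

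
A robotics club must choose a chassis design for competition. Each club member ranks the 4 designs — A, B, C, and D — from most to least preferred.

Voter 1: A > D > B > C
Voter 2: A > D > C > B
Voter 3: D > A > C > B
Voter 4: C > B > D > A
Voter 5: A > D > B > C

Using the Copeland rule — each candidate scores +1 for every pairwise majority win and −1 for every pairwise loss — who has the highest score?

Pairwise results:
  A vs B: A wins 4–1.
  A vs C: A wins 4–1.
  A vs D: A wins 3–2.
  B vs C: C wins 3–2.
  B vs D: D wins 4–1.
  C vs D: D wins 4–1.
Copeland scores (wins − losses):
  A: 3 − 0 = 3
  B: 0 − 3 = -3
  C: 1 − 2 = -1
  D: 2 − 1 = 1
A has the best Copeland score.

A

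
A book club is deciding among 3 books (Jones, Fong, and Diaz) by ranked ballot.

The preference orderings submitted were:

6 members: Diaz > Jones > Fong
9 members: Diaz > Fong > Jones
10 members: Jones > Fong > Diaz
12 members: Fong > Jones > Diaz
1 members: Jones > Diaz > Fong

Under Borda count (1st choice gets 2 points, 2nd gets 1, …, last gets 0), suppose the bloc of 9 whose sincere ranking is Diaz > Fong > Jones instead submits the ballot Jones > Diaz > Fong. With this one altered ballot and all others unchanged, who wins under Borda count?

Jones

Borda totals with the altered ballot: Jones 58, Fong 34, Diaz 22.
The switch changes the winner from Fong to Jones.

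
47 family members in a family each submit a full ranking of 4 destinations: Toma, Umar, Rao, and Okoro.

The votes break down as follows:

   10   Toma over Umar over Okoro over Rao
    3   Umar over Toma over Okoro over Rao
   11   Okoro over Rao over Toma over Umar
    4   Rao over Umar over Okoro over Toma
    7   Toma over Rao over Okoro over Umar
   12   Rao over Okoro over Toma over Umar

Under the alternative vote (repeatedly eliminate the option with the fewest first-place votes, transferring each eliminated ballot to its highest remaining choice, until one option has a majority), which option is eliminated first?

Round 1: Toma 17, Rao 16, Okoro 11, Umar 3. Umar has the fewest and is eliminated.
Round 2: Toma 20, Rao 16, Okoro 11. Okoro has the fewest and is eliminated.
Round 3: Rao 27, Toma 20. Rao has a majority.

Umar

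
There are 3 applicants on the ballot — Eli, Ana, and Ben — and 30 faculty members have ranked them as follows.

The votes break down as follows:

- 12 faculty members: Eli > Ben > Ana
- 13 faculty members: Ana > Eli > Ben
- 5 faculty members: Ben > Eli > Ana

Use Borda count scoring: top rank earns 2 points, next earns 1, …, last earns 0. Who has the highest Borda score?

Borda scores:
  Eli: 12·2 + 13·1 + 5·1 = 42
  Ana: 12·0 + 13·2 + 5·0 = 26
  Ben: 12·1 + 13·0 + 5·2 = 22
Eli has the highest total.

Eli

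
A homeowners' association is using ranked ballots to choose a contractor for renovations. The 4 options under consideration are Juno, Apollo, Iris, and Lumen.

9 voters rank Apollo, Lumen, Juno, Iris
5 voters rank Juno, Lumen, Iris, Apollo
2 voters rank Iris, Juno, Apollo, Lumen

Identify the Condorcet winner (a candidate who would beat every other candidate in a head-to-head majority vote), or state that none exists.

Head-to-head results (16 voters total):
Juno vs Apollo: Apollo wins 9–7.
Juno vs Iris: Juno wins 14–2.
Juno vs Lumen: Lumen wins 9–7.
Apollo vs Iris: Apollo wins 9–7.
Apollo vs Lumen: Apollo wins 11–5.
Iris vs Lumen: Lumen wins 14–2.
Apollo beats each rival — Juno (9–7), Iris (9–7), Lumen (11–5) — so Apollo is the Condorcet winner.

Apollo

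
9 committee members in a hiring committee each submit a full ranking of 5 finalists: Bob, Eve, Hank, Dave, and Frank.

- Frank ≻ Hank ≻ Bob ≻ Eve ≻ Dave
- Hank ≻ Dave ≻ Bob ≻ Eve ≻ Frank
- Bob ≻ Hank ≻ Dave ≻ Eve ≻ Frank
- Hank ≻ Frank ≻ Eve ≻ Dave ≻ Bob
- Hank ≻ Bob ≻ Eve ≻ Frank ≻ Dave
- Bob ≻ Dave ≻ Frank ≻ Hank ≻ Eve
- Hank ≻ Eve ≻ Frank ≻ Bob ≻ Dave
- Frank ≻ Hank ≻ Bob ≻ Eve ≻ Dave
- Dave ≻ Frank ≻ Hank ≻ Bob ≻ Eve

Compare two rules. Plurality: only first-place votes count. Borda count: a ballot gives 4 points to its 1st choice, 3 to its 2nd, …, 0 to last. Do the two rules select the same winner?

Plurality first-place counts: Bob 2, Eve 0, Hank 4, Dave 1, Frank 2 → Hank.
Borda totals: Bob 19, Eve 11, Hank 28, Dave 13, Frank 19 → Hank.
The two rules agree on Hank.

Yes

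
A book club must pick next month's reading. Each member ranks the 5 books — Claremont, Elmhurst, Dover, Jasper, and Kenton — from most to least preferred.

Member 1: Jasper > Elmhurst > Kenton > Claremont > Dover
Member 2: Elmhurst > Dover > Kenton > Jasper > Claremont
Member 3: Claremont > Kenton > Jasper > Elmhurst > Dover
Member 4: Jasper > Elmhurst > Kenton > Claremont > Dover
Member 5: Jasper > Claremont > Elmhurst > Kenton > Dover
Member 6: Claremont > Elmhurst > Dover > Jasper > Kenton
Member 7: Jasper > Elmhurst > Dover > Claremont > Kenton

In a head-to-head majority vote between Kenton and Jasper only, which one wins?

Ballots ranking Kenton above Jasper: 2.
Ballots ranking Jasper above Kenton: 5.
Jasper wins the head-to-head, 5–2.

Jasper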